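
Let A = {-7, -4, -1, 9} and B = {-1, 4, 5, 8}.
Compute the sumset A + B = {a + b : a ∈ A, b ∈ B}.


A + B = {a + b : a ∈ A, b ∈ B}.
Enumerate all |A|·|B| = 4·4 = 16 pairs (a, b) and collect distinct sums.
a = -7: -7+-1=-8, -7+4=-3, -7+5=-2, -7+8=1
a = -4: -4+-1=-5, -4+4=0, -4+5=1, -4+8=4
a = -1: -1+-1=-2, -1+4=3, -1+5=4, -1+8=7
a = 9: 9+-1=8, 9+4=13, 9+5=14, 9+8=17
Collecting distinct sums: A + B = {-8, -5, -3, -2, 0, 1, 3, 4, 7, 8, 13, 14, 17}
|A + B| = 13

A + B = {-8, -5, -3, -2, 0, 1, 3, 4, 7, 8, 13, 14, 17}


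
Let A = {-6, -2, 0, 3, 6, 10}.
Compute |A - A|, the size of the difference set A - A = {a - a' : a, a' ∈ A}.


A - A = {a - a' : a, a' ∈ A}; |A| = 6.
Bounds: 2|A|-1 ≤ |A - A| ≤ |A|² - |A| + 1, i.e. 11 ≤ |A - A| ≤ 31.
Note: 0 ∈ A - A always (from a - a). The set is symmetric: if d ∈ A - A then -d ∈ A - A.
Enumerate nonzero differences d = a - a' with a > a' (then include -d):
Positive differences: {2, 3, 4, 5, 6, 7, 8, 9, 10, 12, 16}
Full difference set: {0} ∪ (positive diffs) ∪ (negative diffs).
|A - A| = 1 + 2·11 = 23 (matches direct enumeration: 23).

|A - A| = 23


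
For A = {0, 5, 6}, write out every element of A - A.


A - A = {a - a' : a, a' ∈ A}.
Compute a - a' for each ordered pair (a, a'):
a = 0: 0-0=0, 0-5=-5, 0-6=-6
a = 5: 5-0=5, 5-5=0, 5-6=-1
a = 6: 6-0=6, 6-5=1, 6-6=0
Collecting distinct values (and noting 0 appears from a-a):
A - A = {-6, -5, -1, 0, 1, 5, 6}
|A - A| = 7

A - A = {-6, -5, -1, 0, 1, 5, 6}


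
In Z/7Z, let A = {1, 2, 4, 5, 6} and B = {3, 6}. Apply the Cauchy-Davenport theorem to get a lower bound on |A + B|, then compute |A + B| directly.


Cauchy-Davenport: |A + B| ≥ min(p, |A| + |B| - 1) for A, B nonempty in Z/pZ.
|A| = 5, |B| = 2, p = 7.
CD lower bound = min(7, 5 + 2 - 1) = min(7, 6) = 6.
Compute A + B mod 7 directly:
a = 1: 1+3=4, 1+6=0
a = 2: 2+3=5, 2+6=1
a = 4: 4+3=0, 4+6=3
a = 5: 5+3=1, 5+6=4
a = 6: 6+3=2, 6+6=5
A + B = {0, 1, 2, 3, 4, 5}, so |A + B| = 6.
Verify: 6 ≥ 6? Yes ✓.

CD lower bound = 6, actual |A + B| = 6.


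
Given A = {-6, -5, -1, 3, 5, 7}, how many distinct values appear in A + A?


A + A = {a + a' : a, a' ∈ A}; |A| = 6.
General bounds: 2|A| - 1 ≤ |A + A| ≤ |A|(|A|+1)/2, i.e. 11 ≤ |A + A| ≤ 21.
Lower bound 2|A|-1 is attained iff A is an arithmetic progression.
Enumerate sums a + a' for a ≤ a' (symmetric, so this suffices):
a = -6: -6+-6=-12, -6+-5=-11, -6+-1=-7, -6+3=-3, -6+5=-1, -6+7=1
a = -5: -5+-5=-10, -5+-1=-6, -5+3=-2, -5+5=0, -5+7=2
a = -1: -1+-1=-2, -1+3=2, -1+5=4, -1+7=6
a = 3: 3+3=6, 3+5=8, 3+7=10
a = 5: 5+5=10, 5+7=12
a = 7: 7+7=14
Distinct sums: {-12, -11, -10, -7, -6, -3, -2, -1, 0, 1, 2, 4, 6, 8, 10, 12, 14}
|A + A| = 17

|A + A| = 17


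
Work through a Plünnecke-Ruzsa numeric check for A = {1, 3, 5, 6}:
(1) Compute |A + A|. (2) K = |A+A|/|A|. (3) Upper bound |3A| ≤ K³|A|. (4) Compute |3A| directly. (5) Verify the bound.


|A| = 4.
Step 1: Compute A + A by enumerating all 16 pairs.
A + A = {2, 4, 6, 7, 8, 9, 10, 11, 12}, so |A + A| = 9.
Step 2: Doubling constant K = |A + A|/|A| = 9/4 = 9/4 ≈ 2.2500.
Step 3: Plünnecke-Ruzsa gives |3A| ≤ K³·|A| = (2.2500)³ · 4 ≈ 45.5625.
Step 4: Compute 3A = A + A + A directly by enumerating all triples (a,b,c) ∈ A³; |3A| = 14.
Step 5: Check 14 ≤ 45.5625? Yes ✓.

K = 9/4, Plünnecke-Ruzsa bound K³|A| ≈ 45.5625, |3A| = 14, inequality holds.


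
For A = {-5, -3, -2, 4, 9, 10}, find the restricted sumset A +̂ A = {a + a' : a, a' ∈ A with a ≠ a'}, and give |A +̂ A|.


Restricted sumset: A +̂ A = {a + a' : a ∈ A, a' ∈ A, a ≠ a'}.
Equivalently, take A + A and drop any sum 2a that is achievable ONLY as a + a for a ∈ A (i.e. sums representable only with equal summands).
Enumerate pairs (a, a') with a < a' (symmetric, so each unordered pair gives one sum; this covers all a ≠ a'):
  -5 + -3 = -8
  -5 + -2 = -7
  -5 + 4 = -1
  -5 + 9 = 4
  -5 + 10 = 5
  -3 + -2 = -5
  -3 + 4 = 1
  -3 + 9 = 6
  -3 + 10 = 7
  -2 + 4 = 2
  -2 + 9 = 7
  -2 + 10 = 8
  4 + 9 = 13
  4 + 10 = 14
  9 + 10 = 19
Collected distinct sums: {-8, -7, -5, -1, 1, 2, 4, 5, 6, 7, 8, 13, 14, 19}
|A +̂ A| = 14
(Reference bound: |A +̂ A| ≥ 2|A| - 3 for |A| ≥ 2, with |A| = 6 giving ≥ 9.)

|A +̂ A| = 14


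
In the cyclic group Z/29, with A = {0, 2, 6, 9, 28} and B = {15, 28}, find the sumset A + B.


Work in Z/29Z: reduce every sum a + b modulo 29.
Enumerate all 10 pairs:
a = 0: 0+15=15, 0+28=28
a = 2: 2+15=17, 2+28=1
a = 6: 6+15=21, 6+28=5
a = 9: 9+15=24, 9+28=8
a = 28: 28+15=14, 28+28=27
Distinct residues collected: {1, 5, 8, 14, 15, 17, 21, 24, 27, 28}
|A + B| = 10 (out of 29 total residues).

A + B = {1, 5, 8, 14, 15, 17, 21, 24, 27, 28}


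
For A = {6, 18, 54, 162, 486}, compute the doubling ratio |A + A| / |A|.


|A| = 5.
Compute A + A by enumerating all 25 pairs.
A + A = {12, 24, 36, 60, 72, 108, 168, 180, 216, 324, 492, 504, 540, 648, 972}, so |A + A| = 15.
K = |A + A| / |A| = 15/5 = 3/1 ≈ 3.0000.
Reference: AP of size 5 gives K = 9/5 ≈ 1.8000; a fully generic set of size 5 gives K ≈ 3.0000.

|A| = 5, |A + A| = 15, K = 15/5 = 3/1.


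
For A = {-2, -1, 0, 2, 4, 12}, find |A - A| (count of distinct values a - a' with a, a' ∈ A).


A - A = {a - a' : a, a' ∈ A}; |A| = 6.
Bounds: 2|A|-1 ≤ |A - A| ≤ |A|² - |A| + 1, i.e. 11 ≤ |A - A| ≤ 31.
Note: 0 ∈ A - A always (from a - a). The set is symmetric: if d ∈ A - A then -d ∈ A - A.
Enumerate nonzero differences d = a - a' with a > a' (then include -d):
Positive differences: {1, 2, 3, 4, 5, 6, 8, 10, 12, 13, 14}
Full difference set: {0} ∪ (positive diffs) ∪ (negative diffs).
|A - A| = 1 + 2·11 = 23 (matches direct enumeration: 23).

|A - A| = 23


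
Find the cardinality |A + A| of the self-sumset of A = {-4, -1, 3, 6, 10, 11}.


A + A = {a + a' : a, a' ∈ A}; |A| = 6.
General bounds: 2|A| - 1 ≤ |A + A| ≤ |A|(|A|+1)/2, i.e. 11 ≤ |A + A| ≤ 21.
Lower bound 2|A|-1 is attained iff A is an arithmetic progression.
Enumerate sums a + a' for a ≤ a' (symmetric, so this suffices):
a = -4: -4+-4=-8, -4+-1=-5, -4+3=-1, -4+6=2, -4+10=6, -4+11=7
a = -1: -1+-1=-2, -1+3=2, -1+6=5, -1+10=9, -1+11=10
a = 3: 3+3=6, 3+6=9, 3+10=13, 3+11=14
a = 6: 6+6=12, 6+10=16, 6+11=17
a = 10: 10+10=20, 10+11=21
a = 11: 11+11=22
Distinct sums: {-8, -5, -2, -1, 2, 5, 6, 7, 9, 10, 12, 13, 14, 16, 17, 20, 21, 22}
|A + A| = 18

|A + A| = 18


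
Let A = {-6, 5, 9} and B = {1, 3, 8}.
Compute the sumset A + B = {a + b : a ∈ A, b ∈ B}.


A + B = {a + b : a ∈ A, b ∈ B}.
Enumerate all |A|·|B| = 3·3 = 9 pairs (a, b) and collect distinct sums.
a = -6: -6+1=-5, -6+3=-3, -6+8=2
a = 5: 5+1=6, 5+3=8, 5+8=13
a = 9: 9+1=10, 9+3=12, 9+8=17
Collecting distinct sums: A + B = {-5, -3, 2, 6, 8, 10, 12, 13, 17}
|A + B| = 9

A + B = {-5, -3, 2, 6, 8, 10, 12, 13, 17}


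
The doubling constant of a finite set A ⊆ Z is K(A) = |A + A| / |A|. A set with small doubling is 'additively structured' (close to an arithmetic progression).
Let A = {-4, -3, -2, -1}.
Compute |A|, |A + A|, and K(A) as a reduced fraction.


|A| = 4.
Compute A + A by enumerating all 16 pairs.
A + A = {-8, -7, -6, -5, -4, -3, -2}, so |A + A| = 7.
K = |A + A| / |A| = 7/4 (already in lowest terms) ≈ 1.7500.
Reference: AP of size 4 gives K = 7/4 ≈ 1.7500; a fully generic set of size 4 gives K ≈ 2.5000.

|A| = 4, |A + A| = 7, K = 7/4.


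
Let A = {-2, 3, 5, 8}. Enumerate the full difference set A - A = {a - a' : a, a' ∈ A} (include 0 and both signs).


A - A = {a - a' : a, a' ∈ A}.
Compute a - a' for each ordered pair (a, a'):
a = -2: -2--2=0, -2-3=-5, -2-5=-7, -2-8=-10
a = 3: 3--2=5, 3-3=0, 3-5=-2, 3-8=-5
a = 5: 5--2=7, 5-3=2, 5-5=0, 5-8=-3
a = 8: 8--2=10, 8-3=5, 8-5=3, 8-8=0
Collecting distinct values (and noting 0 appears from a-a):
A - A = {-10, -7, -5, -3, -2, 0, 2, 3, 5, 7, 10}
|A - A| = 11

A - A = {-10, -7, -5, -3, -2, 0, 2, 3, 5, 7, 10}


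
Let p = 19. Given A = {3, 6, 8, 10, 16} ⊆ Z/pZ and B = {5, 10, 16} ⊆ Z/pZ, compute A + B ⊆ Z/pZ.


Work in Z/19Z: reduce every sum a + b modulo 19.
Enumerate all 15 pairs:
a = 3: 3+5=8, 3+10=13, 3+16=0
a = 6: 6+5=11, 6+10=16, 6+16=3
a = 8: 8+5=13, 8+10=18, 8+16=5
a = 10: 10+5=15, 10+10=1, 10+16=7
a = 16: 16+5=2, 16+10=7, 16+16=13
Distinct residues collected: {0, 1, 2, 3, 5, 7, 8, 11, 13, 15, 16, 18}
|A + B| = 12 (out of 19 total residues).

A + B = {0, 1, 2, 3, 5, 7, 8, 11, 13, 15, 16, 18}


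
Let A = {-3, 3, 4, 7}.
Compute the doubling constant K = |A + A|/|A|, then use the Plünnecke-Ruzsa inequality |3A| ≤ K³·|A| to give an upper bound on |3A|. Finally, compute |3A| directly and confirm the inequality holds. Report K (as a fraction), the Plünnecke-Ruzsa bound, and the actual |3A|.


|A| = 4.
Step 1: Compute A + A by enumerating all 16 pairs.
A + A = {-6, 0, 1, 4, 6, 7, 8, 10, 11, 14}, so |A + A| = 10.
Step 2: Doubling constant K = |A + A|/|A| = 10/4 = 10/4 ≈ 2.5000.
Step 3: Plünnecke-Ruzsa gives |3A| ≤ K³·|A| = (2.5000)³ · 4 ≈ 62.5000.
Step 4: Compute 3A = A + A + A directly by enumerating all triples (a,b,c) ∈ A³; |3A| = 19.
Step 5: Check 19 ≤ 62.5000? Yes ✓.

K = 10/4, Plünnecke-Ruzsa bound K³|A| ≈ 62.5000, |3A| = 19, inequality holds.


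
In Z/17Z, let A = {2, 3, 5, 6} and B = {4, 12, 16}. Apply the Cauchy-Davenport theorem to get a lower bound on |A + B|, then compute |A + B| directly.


Cauchy-Davenport: |A + B| ≥ min(p, |A| + |B| - 1) for A, B nonempty in Z/pZ.
|A| = 4, |B| = 3, p = 17.
CD lower bound = min(17, 4 + 3 - 1) = min(17, 6) = 6.
Compute A + B mod 17 directly:
a = 2: 2+4=6, 2+12=14, 2+16=1
a = 3: 3+4=7, 3+12=15, 3+16=2
a = 5: 5+4=9, 5+12=0, 5+16=4
a = 6: 6+4=10, 6+12=1, 6+16=5
A + B = {0, 1, 2, 4, 5, 6, 7, 9, 10, 14, 15}, so |A + B| = 11.
Verify: 11 ≥ 6? Yes ✓.

CD lower bound = 6, actual |A + B| = 11.


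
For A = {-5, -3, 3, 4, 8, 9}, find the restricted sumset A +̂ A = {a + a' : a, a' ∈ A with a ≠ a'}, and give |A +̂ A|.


Restricted sumset: A +̂ A = {a + a' : a ∈ A, a' ∈ A, a ≠ a'}.
Equivalently, take A + A and drop any sum 2a that is achievable ONLY as a + a for a ∈ A (i.e. sums representable only with equal summands).
Enumerate pairs (a, a') with a < a' (symmetric, so each unordered pair gives one sum; this covers all a ≠ a'):
  -5 + -3 = -8
  -5 + 3 = -2
  -5 + 4 = -1
  -5 + 8 = 3
  -5 + 9 = 4
  -3 + 3 = 0
  -3 + 4 = 1
  -3 + 8 = 5
  -3 + 9 = 6
  3 + 4 = 7
  3 + 8 = 11
  3 + 9 = 12
  4 + 8 = 12
  4 + 9 = 13
  8 + 9 = 17
Collected distinct sums: {-8, -2, -1, 0, 1, 3, 4, 5, 6, 7, 11, 12, 13, 17}
|A +̂ A| = 14
(Reference bound: |A +̂ A| ≥ 2|A| - 3 for |A| ≥ 2, with |A| = 6 giving ≥ 9.)

|A +̂ A| = 14


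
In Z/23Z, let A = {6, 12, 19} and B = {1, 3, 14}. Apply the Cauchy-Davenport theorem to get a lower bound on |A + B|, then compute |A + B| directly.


Cauchy-Davenport: |A + B| ≥ min(p, |A| + |B| - 1) for A, B nonempty in Z/pZ.
|A| = 3, |B| = 3, p = 23.
CD lower bound = min(23, 3 + 3 - 1) = min(23, 5) = 5.
Compute A + B mod 23 directly:
a = 6: 6+1=7, 6+3=9, 6+14=20
a = 12: 12+1=13, 12+3=15, 12+14=3
a = 19: 19+1=20, 19+3=22, 19+14=10
A + B = {3, 7, 9, 10, 13, 15, 20, 22}, so |A + B| = 8.
Verify: 8 ≥ 5? Yes ✓.

CD lower bound = 5, actual |A + B| = 8.


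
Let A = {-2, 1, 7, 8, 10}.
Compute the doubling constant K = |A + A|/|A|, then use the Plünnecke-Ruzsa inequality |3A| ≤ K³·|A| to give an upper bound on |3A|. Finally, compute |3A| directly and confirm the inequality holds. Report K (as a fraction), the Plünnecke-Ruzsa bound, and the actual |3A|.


|A| = 5.
Step 1: Compute A + A by enumerating all 25 pairs.
A + A = {-4, -1, 2, 5, 6, 8, 9, 11, 14, 15, 16, 17, 18, 20}, so |A + A| = 14.
Step 2: Doubling constant K = |A + A|/|A| = 14/5 = 14/5 ≈ 2.8000.
Step 3: Plünnecke-Ruzsa gives |3A| ≤ K³·|A| = (2.8000)³ · 5 ≈ 109.7600.
Step 4: Compute 3A = A + A + A directly by enumerating all triples (a,b,c) ∈ A³; |3A| = 26.
Step 5: Check 26 ≤ 109.7600? Yes ✓.

K = 14/5, Plünnecke-Ruzsa bound K³|A| ≈ 109.7600, |3A| = 26, inequality holds.


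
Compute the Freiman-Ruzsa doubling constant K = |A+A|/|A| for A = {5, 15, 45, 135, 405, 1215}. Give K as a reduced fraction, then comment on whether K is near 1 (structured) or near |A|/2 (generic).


|A| = 6.
Compute A + A by enumerating all 36 pairs.
A + A = {10, 20, 30, 50, 60, 90, 140, 150, 180, 270, 410, 420, 450, 540, 810, 1220, 1230, 1260, 1350, 1620, 2430}, so |A + A| = 21.
K = |A + A| / |A| = 21/6 = 7/2 ≈ 3.5000.
Reference: AP of size 6 gives K = 11/6 ≈ 1.8333; a fully generic set of size 6 gives K ≈ 3.5000.

|A| = 6, |A + A| = 21, K = 21/6 = 7/2.


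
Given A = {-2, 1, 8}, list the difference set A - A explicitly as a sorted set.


A - A = {a - a' : a, a' ∈ A}.
Compute a - a' for each ordered pair (a, a'):
a = -2: -2--2=0, -2-1=-3, -2-8=-10
a = 1: 1--2=3, 1-1=0, 1-8=-7
a = 8: 8--2=10, 8-1=7, 8-8=0
Collecting distinct values (and noting 0 appears from a-a):
A - A = {-10, -7, -3, 0, 3, 7, 10}
|A - A| = 7

A - A = {-10, -7, -3, 0, 3, 7, 10}


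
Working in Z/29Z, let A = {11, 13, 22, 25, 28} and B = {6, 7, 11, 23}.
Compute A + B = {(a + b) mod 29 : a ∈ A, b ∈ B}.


Work in Z/29Z: reduce every sum a + b modulo 29.
Enumerate all 20 pairs:
a = 11: 11+6=17, 11+7=18, 11+11=22, 11+23=5
a = 13: 13+6=19, 13+7=20, 13+11=24, 13+23=7
a = 22: 22+6=28, 22+7=0, 22+11=4, 22+23=16
a = 25: 25+6=2, 25+7=3, 25+11=7, 25+23=19
a = 28: 28+6=5, 28+7=6, 28+11=10, 28+23=22
Distinct residues collected: {0, 2, 3, 4, 5, 6, 7, 10, 16, 17, 18, 19, 20, 22, 24, 28}
|A + B| = 16 (out of 29 total residues).

A + B = {0, 2, 3, 4, 5, 6, 7, 10, 16, 17, 18, 19, 20, 22, 24, 28}


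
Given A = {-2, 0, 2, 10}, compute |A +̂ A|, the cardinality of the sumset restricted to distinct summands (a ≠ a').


Restricted sumset: A +̂ A = {a + a' : a ∈ A, a' ∈ A, a ≠ a'}.
Equivalently, take A + A and drop any sum 2a that is achievable ONLY as a + a for a ∈ A (i.e. sums representable only with equal summands).
Enumerate pairs (a, a') with a < a' (symmetric, so each unordered pair gives one sum; this covers all a ≠ a'):
  -2 + 0 = -2
  -2 + 2 = 0
  -2 + 10 = 8
  0 + 2 = 2
  0 + 10 = 10
  2 + 10 = 12
Collected distinct sums: {-2, 0, 2, 8, 10, 12}
|A +̂ A| = 6
(Reference bound: |A +̂ A| ≥ 2|A| - 3 for |A| ≥ 2, with |A| = 4 giving ≥ 5.)

|A +̂ A| = 6


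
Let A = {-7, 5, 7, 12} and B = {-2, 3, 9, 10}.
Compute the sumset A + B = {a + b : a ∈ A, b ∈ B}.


A + B = {a + b : a ∈ A, b ∈ B}.
Enumerate all |A|·|B| = 4·4 = 16 pairs (a, b) and collect distinct sums.
a = -7: -7+-2=-9, -7+3=-4, -7+9=2, -7+10=3
a = 5: 5+-2=3, 5+3=8, 5+9=14, 5+10=15
a = 7: 7+-2=5, 7+3=10, 7+9=16, 7+10=17
a = 12: 12+-2=10, 12+3=15, 12+9=21, 12+10=22
Collecting distinct sums: A + B = {-9, -4, 2, 3, 5, 8, 10, 14, 15, 16, 17, 21, 22}
|A + B| = 13

A + B = {-9, -4, 2, 3, 5, 8, 10, 14, 15, 16, 17, 21, 22}


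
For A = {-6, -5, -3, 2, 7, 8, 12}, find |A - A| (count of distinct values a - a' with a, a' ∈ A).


A - A = {a - a' : a, a' ∈ A}; |A| = 7.
Bounds: 2|A|-1 ≤ |A - A| ≤ |A|² - |A| + 1, i.e. 13 ≤ |A - A| ≤ 43.
Note: 0 ∈ A - A always (from a - a). The set is symmetric: if d ∈ A - A then -d ∈ A - A.
Enumerate nonzero differences d = a - a' with a > a' (then include -d):
Positive differences: {1, 2, 3, 4, 5, 6, 7, 8, 10, 11, 12, 13, 14, 15, 17, 18}
Full difference set: {0} ∪ (positive diffs) ∪ (negative diffs).
|A - A| = 1 + 2·16 = 33 (matches direct enumeration: 33).

|A - A| = 33


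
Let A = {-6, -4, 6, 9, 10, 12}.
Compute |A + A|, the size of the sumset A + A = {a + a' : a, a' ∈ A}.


A + A = {a + a' : a, a' ∈ A}; |A| = 6.
General bounds: 2|A| - 1 ≤ |A + A| ≤ |A|(|A|+1)/2, i.e. 11 ≤ |A + A| ≤ 21.
Lower bound 2|A|-1 is attained iff A is an arithmetic progression.
Enumerate sums a + a' for a ≤ a' (symmetric, so this suffices):
a = -6: -6+-6=-12, -6+-4=-10, -6+6=0, -6+9=3, -6+10=4, -6+12=6
a = -4: -4+-4=-8, -4+6=2, -4+9=5, -4+10=6, -4+12=8
a = 6: 6+6=12, 6+9=15, 6+10=16, 6+12=18
a = 9: 9+9=18, 9+10=19, 9+12=21
a = 10: 10+10=20, 10+12=22
a = 12: 12+12=24
Distinct sums: {-12, -10, -8, 0, 2, 3, 4, 5, 6, 8, 12, 15, 16, 18, 19, 20, 21, 22, 24}
|A + A| = 19

|A + A| = 19


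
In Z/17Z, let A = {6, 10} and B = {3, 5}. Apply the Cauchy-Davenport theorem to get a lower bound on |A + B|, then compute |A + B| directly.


Cauchy-Davenport: |A + B| ≥ min(p, |A| + |B| - 1) for A, B nonempty in Z/pZ.
|A| = 2, |B| = 2, p = 17.
CD lower bound = min(17, 2 + 2 - 1) = min(17, 3) = 3.
Compute A + B mod 17 directly:
a = 6: 6+3=9, 6+5=11
a = 10: 10+3=13, 10+5=15
A + B = {9, 11, 13, 15}, so |A + B| = 4.
Verify: 4 ≥ 3? Yes ✓.

CD lower bound = 3, actual |A + B| = 4.


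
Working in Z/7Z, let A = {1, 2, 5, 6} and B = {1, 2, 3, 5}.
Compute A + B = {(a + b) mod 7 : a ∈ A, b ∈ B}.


Work in Z/7Z: reduce every sum a + b modulo 7.
Enumerate all 16 pairs:
a = 1: 1+1=2, 1+2=3, 1+3=4, 1+5=6
a = 2: 2+1=3, 2+2=4, 2+3=5, 2+5=0
a = 5: 5+1=6, 5+2=0, 5+3=1, 5+5=3
a = 6: 6+1=0, 6+2=1, 6+3=2, 6+5=4
Distinct residues collected: {0, 1, 2, 3, 4, 5, 6}
|A + B| = 7 (out of 7 total residues).

A + B = {0, 1, 2, 3, 4, 5, 6}


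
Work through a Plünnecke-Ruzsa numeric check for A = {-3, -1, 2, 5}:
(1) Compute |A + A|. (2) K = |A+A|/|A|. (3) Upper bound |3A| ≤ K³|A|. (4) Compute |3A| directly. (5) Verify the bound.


|A| = 4.
Step 1: Compute A + A by enumerating all 16 pairs.
A + A = {-6, -4, -2, -1, 1, 2, 4, 7, 10}, so |A + A| = 9.
Step 2: Doubling constant K = |A + A|/|A| = 9/4 = 9/4 ≈ 2.2500.
Step 3: Plünnecke-Ruzsa gives |3A| ≤ K³·|A| = (2.2500)³ · 4 ≈ 45.5625.
Step 4: Compute 3A = A + A + A directly by enumerating all triples (a,b,c) ∈ A³; |3A| = 16.
Step 5: Check 16 ≤ 45.5625? Yes ✓.

K = 9/4, Plünnecke-Ruzsa bound K³|A| ≈ 45.5625, |3A| = 16, inequality holds.


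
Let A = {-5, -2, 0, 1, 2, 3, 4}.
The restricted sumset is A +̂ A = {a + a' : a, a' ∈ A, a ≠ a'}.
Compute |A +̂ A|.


Restricted sumset: A +̂ A = {a + a' : a ∈ A, a' ∈ A, a ≠ a'}.
Equivalently, take A + A and drop any sum 2a that is achievable ONLY as a + a for a ∈ A (i.e. sums representable only with equal summands).
Enumerate pairs (a, a') with a < a' (symmetric, so each unordered pair gives one sum; this covers all a ≠ a'):
  -5 + -2 = -7
  -5 + 0 = -5
  -5 + 1 = -4
  -5 + 2 = -3
  -5 + 3 = -2
  -5 + 4 = -1
  -2 + 0 = -2
  -2 + 1 = -1
  -2 + 2 = 0
  -2 + 3 = 1
  -2 + 4 = 2
  0 + 1 = 1
  0 + 2 = 2
  0 + 3 = 3
  0 + 4 = 4
  1 + 2 = 3
  1 + 3 = 4
  1 + 4 = 5
  2 + 3 = 5
  2 + 4 = 6
  3 + 4 = 7
Collected distinct sums: {-7, -5, -4, -3, -2, -1, 0, 1, 2, 3, 4, 5, 6, 7}
|A +̂ A| = 14
(Reference bound: |A +̂ A| ≥ 2|A| - 3 for |A| ≥ 2, with |A| = 7 giving ≥ 11.)

|A +̂ A| = 14


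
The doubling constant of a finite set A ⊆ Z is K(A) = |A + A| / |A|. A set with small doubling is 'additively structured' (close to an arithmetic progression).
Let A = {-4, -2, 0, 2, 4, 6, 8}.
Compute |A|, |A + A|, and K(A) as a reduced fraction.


|A| = 7.
Compute A + A by enumerating all 49 pairs.
A + A = {-8, -6, -4, -2, 0, 2, 4, 6, 8, 10, 12, 14, 16}, so |A + A| = 13.
K = |A + A| / |A| = 13/7 (already in lowest terms) ≈ 1.8571.
Reference: AP of size 7 gives K = 13/7 ≈ 1.8571; a fully generic set of size 7 gives K ≈ 4.0000.

|A| = 7, |A + A| = 13, K = 13/7.


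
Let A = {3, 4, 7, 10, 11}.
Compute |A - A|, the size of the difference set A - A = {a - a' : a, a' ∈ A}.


A - A = {a - a' : a, a' ∈ A}; |A| = 5.
Bounds: 2|A|-1 ≤ |A - A| ≤ |A|² - |A| + 1, i.e. 9 ≤ |A - A| ≤ 21.
Note: 0 ∈ A - A always (from a - a). The set is symmetric: if d ∈ A - A then -d ∈ A - A.
Enumerate nonzero differences d = a - a' with a > a' (then include -d):
Positive differences: {1, 3, 4, 6, 7, 8}
Full difference set: {0} ∪ (positive diffs) ∪ (negative diffs).
|A - A| = 1 + 2·6 = 13 (matches direct enumeration: 13).

|A - A| = 13


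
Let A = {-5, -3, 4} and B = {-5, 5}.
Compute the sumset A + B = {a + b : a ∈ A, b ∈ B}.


A + B = {a + b : a ∈ A, b ∈ B}.
Enumerate all |A|·|B| = 3·2 = 6 pairs (a, b) and collect distinct sums.
a = -5: -5+-5=-10, -5+5=0
a = -3: -3+-5=-8, -3+5=2
a = 4: 4+-5=-1, 4+5=9
Collecting distinct sums: A + B = {-10, -8, -1, 0, 2, 9}
|A + B| = 6

A + B = {-10, -8, -1, 0, 2, 9}


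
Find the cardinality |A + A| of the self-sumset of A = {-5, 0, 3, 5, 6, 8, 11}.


A + A = {a + a' : a, a' ∈ A}; |A| = 7.
General bounds: 2|A| - 1 ≤ |A + A| ≤ |A|(|A|+1)/2, i.e. 13 ≤ |A + A| ≤ 28.
Lower bound 2|A|-1 is attained iff A is an arithmetic progression.
Enumerate sums a + a' for a ≤ a' (symmetric, so this suffices):
a = -5: -5+-5=-10, -5+0=-5, -5+3=-2, -5+5=0, -5+6=1, -5+8=3, -5+11=6
a = 0: 0+0=0, 0+3=3, 0+5=5, 0+6=6, 0+8=8, 0+11=11
a = 3: 3+3=6, 3+5=8, 3+6=9, 3+8=11, 3+11=14
a = 5: 5+5=10, 5+6=11, 5+8=13, 5+11=16
a = 6: 6+6=12, 6+8=14, 6+11=17
a = 8: 8+8=16, 8+11=19
a = 11: 11+11=22
Distinct sums: {-10, -5, -2, 0, 1, 3, 5, 6, 8, 9, 10, 11, 12, 13, 14, 16, 17, 19, 22}
|A + A| = 19

|A + A| = 19


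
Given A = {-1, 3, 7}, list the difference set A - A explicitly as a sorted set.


A - A = {a - a' : a, a' ∈ A}.
Compute a - a' for each ordered pair (a, a'):
a = -1: -1--1=0, -1-3=-4, -1-7=-8
a = 3: 3--1=4, 3-3=0, 3-7=-4
a = 7: 7--1=8, 7-3=4, 7-7=0
Collecting distinct values (and noting 0 appears from a-a):
A - A = {-8, -4, 0, 4, 8}
|A - A| = 5

A - A = {-8, -4, 0, 4, 8}


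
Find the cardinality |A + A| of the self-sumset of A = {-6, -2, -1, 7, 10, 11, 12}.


A + A = {a + a' : a, a' ∈ A}; |A| = 7.
General bounds: 2|A| - 1 ≤ |A + A| ≤ |A|(|A|+1)/2, i.e. 13 ≤ |A + A| ≤ 28.
Lower bound 2|A|-1 is attained iff A is an arithmetic progression.
Enumerate sums a + a' for a ≤ a' (symmetric, so this suffices):
a = -6: -6+-6=-12, -6+-2=-8, -6+-1=-7, -6+7=1, -6+10=4, -6+11=5, -6+12=6
a = -2: -2+-2=-4, -2+-1=-3, -2+7=5, -2+10=8, -2+11=9, -2+12=10
a = -1: -1+-1=-2, -1+7=6, -1+10=9, -1+11=10, -1+12=11
a = 7: 7+7=14, 7+10=17, 7+11=18, 7+12=19
a = 10: 10+10=20, 10+11=21, 10+12=22
a = 11: 11+11=22, 11+12=23
a = 12: 12+12=24
Distinct sums: {-12, -8, -7, -4, -3, -2, 1, 4, 5, 6, 8, 9, 10, 11, 14, 17, 18, 19, 20, 21, 22, 23, 24}
|A + A| = 23

|A + A| = 23


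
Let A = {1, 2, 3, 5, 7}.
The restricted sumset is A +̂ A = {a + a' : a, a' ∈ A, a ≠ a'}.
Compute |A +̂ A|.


Restricted sumset: A +̂ A = {a + a' : a ∈ A, a' ∈ A, a ≠ a'}.
Equivalently, take A + A and drop any sum 2a that is achievable ONLY as a + a for a ∈ A (i.e. sums representable only with equal summands).
Enumerate pairs (a, a') with a < a' (symmetric, so each unordered pair gives one sum; this covers all a ≠ a'):
  1 + 2 = 3
  1 + 3 = 4
  1 + 5 = 6
  1 + 7 = 8
  2 + 3 = 5
  2 + 5 = 7
  2 + 7 = 9
  3 + 5 = 8
  3 + 7 = 10
  5 + 7 = 12
Collected distinct sums: {3, 4, 5, 6, 7, 8, 9, 10, 12}
|A +̂ A| = 9
(Reference bound: |A +̂ A| ≥ 2|A| - 3 for |A| ≥ 2, with |A| = 5 giving ≥ 7.)

|A +̂ A| = 9


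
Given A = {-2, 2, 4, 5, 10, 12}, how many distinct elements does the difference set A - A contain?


A - A = {a - a' : a, a' ∈ A}; |A| = 6.
Bounds: 2|A|-1 ≤ |A - A| ≤ |A|² - |A| + 1, i.e. 11 ≤ |A - A| ≤ 31.
Note: 0 ∈ A - A always (from a - a). The set is symmetric: if d ∈ A - A then -d ∈ A - A.
Enumerate nonzero differences d = a - a' with a > a' (then include -d):
Positive differences: {1, 2, 3, 4, 5, 6, 7, 8, 10, 12, 14}
Full difference set: {0} ∪ (positive diffs) ∪ (negative diffs).
|A - A| = 1 + 2·11 = 23 (matches direct enumeration: 23).

|A - A| = 23


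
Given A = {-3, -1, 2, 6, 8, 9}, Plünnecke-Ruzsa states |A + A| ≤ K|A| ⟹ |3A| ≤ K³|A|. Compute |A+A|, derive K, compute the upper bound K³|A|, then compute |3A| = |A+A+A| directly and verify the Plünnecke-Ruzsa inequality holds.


|A| = 6.
Step 1: Compute A + A by enumerating all 36 pairs.
A + A = {-6, -4, -2, -1, 1, 3, 4, 5, 6, 7, 8, 10, 11, 12, 14, 15, 16, 17, 18}, so |A + A| = 19.
Step 2: Doubling constant K = |A + A|/|A| = 19/6 = 19/6 ≈ 3.1667.
Step 3: Plünnecke-Ruzsa gives |3A| ≤ K³·|A| = (3.1667)³ · 6 ≈ 190.5278.
Step 4: Compute 3A = A + A + A directly by enumerating all triples (a,b,c) ∈ A³; |3A| = 34.
Step 5: Check 34 ≤ 190.5278? Yes ✓.

K = 19/6, Plünnecke-Ruzsa bound K³|A| ≈ 190.5278, |3A| = 34, inequality holds.


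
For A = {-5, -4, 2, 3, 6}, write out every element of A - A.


A - A = {a - a' : a, a' ∈ A}.
Compute a - a' for each ordered pair (a, a'):
a = -5: -5--5=0, -5--4=-1, -5-2=-7, -5-3=-8, -5-6=-11
a = -4: -4--5=1, -4--4=0, -4-2=-6, -4-3=-7, -4-6=-10
a = 2: 2--5=7, 2--4=6, 2-2=0, 2-3=-1, 2-6=-4
a = 3: 3--5=8, 3--4=7, 3-2=1, 3-3=0, 3-6=-3
a = 6: 6--5=11, 6--4=10, 6-2=4, 6-3=3, 6-6=0
Collecting distinct values (and noting 0 appears from a-a):
A - A = {-11, -10, -8, -7, -6, -4, -3, -1, 0, 1, 3, 4, 6, 7, 8, 10, 11}
|A - A| = 17

A - A = {-11, -10, -8, -7, -6, -4, -3, -1, 0, 1, 3, 4, 6, 7, 8, 10, 11}


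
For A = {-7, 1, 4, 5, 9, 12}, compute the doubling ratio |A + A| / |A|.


|A| = 6.
Compute A + A by enumerating all 36 pairs.
A + A = {-14, -6, -3, -2, 2, 5, 6, 8, 9, 10, 13, 14, 16, 17, 18, 21, 24}, so |A + A| = 17.
K = |A + A| / |A| = 17/6 (already in lowest terms) ≈ 2.8333.
Reference: AP of size 6 gives K = 11/6 ≈ 1.8333; a fully generic set of size 6 gives K ≈ 3.5000.

|A| = 6, |A + A| = 17, K = 17/6.


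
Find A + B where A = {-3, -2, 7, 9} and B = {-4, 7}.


A + B = {a + b : a ∈ A, b ∈ B}.
Enumerate all |A|·|B| = 4·2 = 8 pairs (a, b) and collect distinct sums.
a = -3: -3+-4=-7, -3+7=4
a = -2: -2+-4=-6, -2+7=5
a = 7: 7+-4=3, 7+7=14
a = 9: 9+-4=5, 9+7=16
Collecting distinct sums: A + B = {-7, -6, 3, 4, 5, 14, 16}
|A + B| = 7

A + B = {-7, -6, 3, 4, 5, 14, 16}


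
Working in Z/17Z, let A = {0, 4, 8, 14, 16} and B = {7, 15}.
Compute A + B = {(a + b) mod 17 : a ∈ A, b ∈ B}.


Work in Z/17Z: reduce every sum a + b modulo 17.
Enumerate all 10 pairs:
a = 0: 0+7=7, 0+15=15
a = 4: 4+7=11, 4+15=2
a = 8: 8+7=15, 8+15=6
a = 14: 14+7=4, 14+15=12
a = 16: 16+7=6, 16+15=14
Distinct residues collected: {2, 4, 6, 7, 11, 12, 14, 15}
|A + B| = 8 (out of 17 total residues).

A + B = {2, 4, 6, 7, 11, 12, 14, 15}


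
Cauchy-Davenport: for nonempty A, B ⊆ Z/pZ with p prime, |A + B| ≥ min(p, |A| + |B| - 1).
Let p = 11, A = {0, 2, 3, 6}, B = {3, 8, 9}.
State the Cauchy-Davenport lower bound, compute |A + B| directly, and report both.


Cauchy-Davenport: |A + B| ≥ min(p, |A| + |B| - 1) for A, B nonempty in Z/pZ.
|A| = 4, |B| = 3, p = 11.
CD lower bound = min(11, 4 + 3 - 1) = min(11, 6) = 6.
Compute A + B mod 11 directly:
a = 0: 0+3=3, 0+8=8, 0+9=9
a = 2: 2+3=5, 2+8=10, 2+9=0
a = 3: 3+3=6, 3+8=0, 3+9=1
a = 6: 6+3=9, 6+8=3, 6+9=4
A + B = {0, 1, 3, 4, 5, 6, 8, 9, 10}, so |A + B| = 9.
Verify: 9 ≥ 6? Yes ✓.

CD lower bound = 6, actual |A + B| = 9.


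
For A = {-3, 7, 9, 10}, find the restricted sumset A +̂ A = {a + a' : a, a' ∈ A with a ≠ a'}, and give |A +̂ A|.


Restricted sumset: A +̂ A = {a + a' : a ∈ A, a' ∈ A, a ≠ a'}.
Equivalently, take A + A and drop any sum 2a that is achievable ONLY as a + a for a ∈ A (i.e. sums representable only with equal summands).
Enumerate pairs (a, a') with a < a' (symmetric, so each unordered pair gives one sum; this covers all a ≠ a'):
  -3 + 7 = 4
  -3 + 9 = 6
  -3 + 10 = 7
  7 + 9 = 16
  7 + 10 = 17
  9 + 10 = 19
Collected distinct sums: {4, 6, 7, 16, 17, 19}
|A +̂ A| = 6
(Reference bound: |A +̂ A| ≥ 2|A| - 3 for |A| ≥ 2, with |A| = 4 giving ≥ 5.)

|A +̂ A| = 6


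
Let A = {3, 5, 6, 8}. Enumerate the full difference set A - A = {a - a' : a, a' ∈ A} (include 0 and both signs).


A - A = {a - a' : a, a' ∈ A}.
Compute a - a' for each ordered pair (a, a'):
a = 3: 3-3=0, 3-5=-2, 3-6=-3, 3-8=-5
a = 5: 5-3=2, 5-5=0, 5-6=-1, 5-8=-3
a = 6: 6-3=3, 6-5=1, 6-6=0, 6-8=-2
a = 8: 8-3=5, 8-5=3, 8-6=2, 8-8=0
Collecting distinct values (and noting 0 appears from a-a):
A - A = {-5, -3, -2, -1, 0, 1, 2, 3, 5}
|A - A| = 9

A - A = {-5, -3, -2, -1, 0, 1, 2, 3, 5}


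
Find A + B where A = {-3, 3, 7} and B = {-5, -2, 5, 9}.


A + B = {a + b : a ∈ A, b ∈ B}.
Enumerate all |A|·|B| = 3·4 = 12 pairs (a, b) and collect distinct sums.
a = -3: -3+-5=-8, -3+-2=-5, -3+5=2, -3+9=6
a = 3: 3+-5=-2, 3+-2=1, 3+5=8, 3+9=12
a = 7: 7+-5=2, 7+-2=5, 7+5=12, 7+9=16
Collecting distinct sums: A + B = {-8, -5, -2, 1, 2, 5, 6, 8, 12, 16}
|A + B| = 10

A + B = {-8, -5, -2, 1, 2, 5, 6, 8, 12, 16}


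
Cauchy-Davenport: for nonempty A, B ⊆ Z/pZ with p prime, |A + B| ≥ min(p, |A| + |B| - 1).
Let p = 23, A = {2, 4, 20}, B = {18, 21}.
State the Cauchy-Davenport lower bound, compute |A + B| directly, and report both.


Cauchy-Davenport: |A + B| ≥ min(p, |A| + |B| - 1) for A, B nonempty in Z/pZ.
|A| = 3, |B| = 2, p = 23.
CD lower bound = min(23, 3 + 2 - 1) = min(23, 4) = 4.
Compute A + B mod 23 directly:
a = 2: 2+18=20, 2+21=0
a = 4: 4+18=22, 4+21=2
a = 20: 20+18=15, 20+21=18
A + B = {0, 2, 15, 18, 20, 22}, so |A + B| = 6.
Verify: 6 ≥ 4? Yes ✓.

CD lower bound = 4, actual |A + B| = 6.


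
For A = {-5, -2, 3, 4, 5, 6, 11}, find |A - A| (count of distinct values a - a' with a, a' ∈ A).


A - A = {a - a' : a, a' ∈ A}; |A| = 7.
Bounds: 2|A|-1 ≤ |A - A| ≤ |A|² - |A| + 1, i.e. 13 ≤ |A - A| ≤ 43.
Note: 0 ∈ A - A always (from a - a). The set is symmetric: if d ∈ A - A then -d ∈ A - A.
Enumerate nonzero differences d = a - a' with a > a' (then include -d):
Positive differences: {1, 2, 3, 5, 6, 7, 8, 9, 10, 11, 13, 16}
Full difference set: {0} ∪ (positive diffs) ∪ (negative diffs).
|A - A| = 1 + 2·12 = 25 (matches direct enumeration: 25).

|A - A| = 25


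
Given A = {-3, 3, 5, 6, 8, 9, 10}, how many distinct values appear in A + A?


A + A = {a + a' : a, a' ∈ A}; |A| = 7.
General bounds: 2|A| - 1 ≤ |A + A| ≤ |A|(|A|+1)/2, i.e. 13 ≤ |A + A| ≤ 28.
Lower bound 2|A|-1 is attained iff A is an arithmetic progression.
Enumerate sums a + a' for a ≤ a' (symmetric, so this suffices):
a = -3: -3+-3=-6, -3+3=0, -3+5=2, -3+6=3, -3+8=5, -3+9=6, -3+10=7
a = 3: 3+3=6, 3+5=8, 3+6=9, 3+8=11, 3+9=12, 3+10=13
a = 5: 5+5=10, 5+6=11, 5+8=13, 5+9=14, 5+10=15
a = 6: 6+6=12, 6+8=14, 6+9=15, 6+10=16
a = 8: 8+8=16, 8+9=17, 8+10=18
a = 9: 9+9=18, 9+10=19
a = 10: 10+10=20
Distinct sums: {-6, 0, 2, 3, 5, 6, 7, 8, 9, 10, 11, 12, 13, 14, 15, 16, 17, 18, 19, 20}
|A + A| = 20

|A + A| = 20


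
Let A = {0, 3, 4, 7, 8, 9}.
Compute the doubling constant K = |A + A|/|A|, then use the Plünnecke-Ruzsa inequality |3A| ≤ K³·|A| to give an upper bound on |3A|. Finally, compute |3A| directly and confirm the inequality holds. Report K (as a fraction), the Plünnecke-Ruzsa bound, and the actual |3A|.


|A| = 6.
Step 1: Compute A + A by enumerating all 36 pairs.
A + A = {0, 3, 4, 6, 7, 8, 9, 10, 11, 12, 13, 14, 15, 16, 17, 18}, so |A + A| = 16.
Step 2: Doubling constant K = |A + A|/|A| = 16/6 = 16/6 ≈ 2.6667.
Step 3: Plünnecke-Ruzsa gives |3A| ≤ K³·|A| = (2.6667)³ · 6 ≈ 113.7778.
Step 4: Compute 3A = A + A + A directly by enumerating all triples (a,b,c) ∈ A³; |3A| = 25.
Step 5: Check 25 ≤ 113.7778? Yes ✓.

K = 16/6, Plünnecke-Ruzsa bound K³|A| ≈ 113.7778, |3A| = 25, inequality holds.


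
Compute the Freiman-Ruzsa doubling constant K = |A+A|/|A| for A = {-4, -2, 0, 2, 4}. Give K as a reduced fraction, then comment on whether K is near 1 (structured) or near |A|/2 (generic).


|A| = 5.
Compute A + A by enumerating all 25 pairs.
A + A = {-8, -6, -4, -2, 0, 2, 4, 6, 8}, so |A + A| = 9.
K = |A + A| / |A| = 9/5 (already in lowest terms) ≈ 1.8000.
Reference: AP of size 5 gives K = 9/5 ≈ 1.8000; a fully generic set of size 5 gives K ≈ 3.0000.

|A| = 5, |A + A| = 9, K = 9/5.


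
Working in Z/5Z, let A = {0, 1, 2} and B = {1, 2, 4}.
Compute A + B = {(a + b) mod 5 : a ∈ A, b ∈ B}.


Work in Z/5Z: reduce every sum a + b modulo 5.
Enumerate all 9 pairs:
a = 0: 0+1=1, 0+2=2, 0+4=4
a = 1: 1+1=2, 1+2=3, 1+4=0
a = 2: 2+1=3, 2+2=4, 2+4=1
Distinct residues collected: {0, 1, 2, 3, 4}
|A + B| = 5 (out of 5 total residues).

A + B = {0, 1, 2, 3, 4}


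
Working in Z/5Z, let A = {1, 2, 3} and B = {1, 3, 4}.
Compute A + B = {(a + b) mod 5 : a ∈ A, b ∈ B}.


Work in Z/5Z: reduce every sum a + b modulo 5.
Enumerate all 9 pairs:
a = 1: 1+1=2, 1+3=4, 1+4=0
a = 2: 2+1=3, 2+3=0, 2+4=1
a = 3: 3+1=4, 3+3=1, 3+4=2
Distinct residues collected: {0, 1, 2, 3, 4}
|A + B| = 5 (out of 5 total residues).

A + B = {0, 1, 2, 3, 4}


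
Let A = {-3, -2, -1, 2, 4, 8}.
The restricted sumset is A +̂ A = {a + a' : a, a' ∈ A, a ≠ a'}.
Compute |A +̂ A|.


Restricted sumset: A +̂ A = {a + a' : a ∈ A, a' ∈ A, a ≠ a'}.
Equivalently, take A + A and drop any sum 2a that is achievable ONLY as a + a for a ∈ A (i.e. sums representable only with equal summands).
Enumerate pairs (a, a') with a < a' (symmetric, so each unordered pair gives one sum; this covers all a ≠ a'):
  -3 + -2 = -5
  -3 + -1 = -4
  -3 + 2 = -1
  -3 + 4 = 1
  -3 + 8 = 5
  -2 + -1 = -3
  -2 + 2 = 0
  -2 + 4 = 2
  -2 + 8 = 6
  -1 + 2 = 1
  -1 + 4 = 3
  -1 + 8 = 7
  2 + 4 = 6
  2 + 8 = 10
  4 + 8 = 12
Collected distinct sums: {-5, -4, -3, -1, 0, 1, 2, 3, 5, 6, 7, 10, 12}
|A +̂ A| = 13
(Reference bound: |A +̂ A| ≥ 2|A| - 3 for |A| ≥ 2, with |A| = 6 giving ≥ 9.)

|A +̂ A| = 13


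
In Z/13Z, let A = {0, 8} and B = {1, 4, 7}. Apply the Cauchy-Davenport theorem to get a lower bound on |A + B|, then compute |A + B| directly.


Cauchy-Davenport: |A + B| ≥ min(p, |A| + |B| - 1) for A, B nonempty in Z/pZ.
|A| = 2, |B| = 3, p = 13.
CD lower bound = min(13, 2 + 3 - 1) = min(13, 4) = 4.
Compute A + B mod 13 directly:
a = 0: 0+1=1, 0+4=4, 0+7=7
a = 8: 8+1=9, 8+4=12, 8+7=2
A + B = {1, 2, 4, 7, 9, 12}, so |A + B| = 6.
Verify: 6 ≥ 4? Yes ✓.

CD lower bound = 4, actual |A + B| = 6.


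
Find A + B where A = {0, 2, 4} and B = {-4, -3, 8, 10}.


A + B = {a + b : a ∈ A, b ∈ B}.
Enumerate all |A|·|B| = 3·4 = 12 pairs (a, b) and collect distinct sums.
a = 0: 0+-4=-4, 0+-3=-3, 0+8=8, 0+10=10
a = 2: 2+-4=-2, 2+-3=-1, 2+8=10, 2+10=12
a = 4: 4+-4=0, 4+-3=1, 4+8=12, 4+10=14
Collecting distinct sums: A + B = {-4, -3, -2, -1, 0, 1, 8, 10, 12, 14}
|A + B| = 10

A + B = {-4, -3, -2, -1, 0, 1, 8, 10, 12, 14}


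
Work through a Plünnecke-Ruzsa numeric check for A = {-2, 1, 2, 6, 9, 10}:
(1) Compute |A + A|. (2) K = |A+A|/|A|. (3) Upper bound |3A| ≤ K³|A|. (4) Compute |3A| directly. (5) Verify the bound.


|A| = 6.
Step 1: Compute A + A by enumerating all 36 pairs.
A + A = {-4, -1, 0, 2, 3, 4, 7, 8, 10, 11, 12, 15, 16, 18, 19, 20}, so |A + A| = 16.
Step 2: Doubling constant K = |A + A|/|A| = 16/6 = 16/6 ≈ 2.6667.
Step 3: Plünnecke-Ruzsa gives |3A| ≤ K³·|A| = (2.6667)³ · 6 ≈ 113.7778.
Step 4: Compute 3A = A + A + A directly by enumerating all triples (a,b,c) ∈ A³; |3A| = 31.
Step 5: Check 31 ≤ 113.7778? Yes ✓.

K = 16/6, Plünnecke-Ruzsa bound K³|A| ≈ 113.7778, |3A| = 31, inequality holds.


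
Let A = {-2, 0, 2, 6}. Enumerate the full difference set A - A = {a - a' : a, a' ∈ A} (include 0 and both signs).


A - A = {a - a' : a, a' ∈ A}.
Compute a - a' for each ordered pair (a, a'):
a = -2: -2--2=0, -2-0=-2, -2-2=-4, -2-6=-8
a = 0: 0--2=2, 0-0=0, 0-2=-2, 0-6=-6
a = 2: 2--2=4, 2-0=2, 2-2=0, 2-6=-4
a = 6: 6--2=8, 6-0=6, 6-2=4, 6-6=0
Collecting distinct values (and noting 0 appears from a-a):
A - A = {-8, -6, -4, -2, 0, 2, 4, 6, 8}
|A - A| = 9

A - A = {-8, -6, -4, -2, 0, 2, 4, 6, 8}


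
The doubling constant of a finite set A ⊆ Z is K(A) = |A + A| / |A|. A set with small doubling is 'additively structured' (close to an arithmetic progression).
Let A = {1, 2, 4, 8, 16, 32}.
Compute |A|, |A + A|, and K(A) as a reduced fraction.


|A| = 6.
Compute A + A by enumerating all 36 pairs.
A + A = {2, 3, 4, 5, 6, 8, 9, 10, 12, 16, 17, 18, 20, 24, 32, 33, 34, 36, 40, 48, 64}, so |A + A| = 21.
K = |A + A| / |A| = 21/6 = 7/2 ≈ 3.5000.
Reference: AP of size 6 gives K = 11/6 ≈ 1.8333; a fully generic set of size 6 gives K ≈ 3.5000.

|A| = 6, |A + A| = 21, K = 21/6 = 7/2.


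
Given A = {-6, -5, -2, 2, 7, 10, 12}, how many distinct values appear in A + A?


A + A = {a + a' : a, a' ∈ A}; |A| = 7.
General bounds: 2|A| - 1 ≤ |A + A| ≤ |A|(|A|+1)/2, i.e. 13 ≤ |A + A| ≤ 28.
Lower bound 2|A|-1 is attained iff A is an arithmetic progression.
Enumerate sums a + a' for a ≤ a' (symmetric, so this suffices):
a = -6: -6+-6=-12, -6+-5=-11, -6+-2=-8, -6+2=-4, -6+7=1, -6+10=4, -6+12=6
a = -5: -5+-5=-10, -5+-2=-7, -5+2=-3, -5+7=2, -5+10=5, -5+12=7
a = -2: -2+-2=-4, -2+2=0, -2+7=5, -2+10=8, -2+12=10
a = 2: 2+2=4, 2+7=9, 2+10=12, 2+12=14
a = 7: 7+7=14, 7+10=17, 7+12=19
a = 10: 10+10=20, 10+12=22
a = 12: 12+12=24
Distinct sums: {-12, -11, -10, -8, -7, -4, -3, 0, 1, 2, 4, 5, 6, 7, 8, 9, 10, 12, 14, 17, 19, 20, 22, 24}
|A + A| = 24

|A + A| = 24


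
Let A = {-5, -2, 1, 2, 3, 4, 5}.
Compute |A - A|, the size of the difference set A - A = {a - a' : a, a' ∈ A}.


A - A = {a - a' : a, a' ∈ A}; |A| = 7.
Bounds: 2|A|-1 ≤ |A - A| ≤ |A|² - |A| + 1, i.e. 13 ≤ |A - A| ≤ 43.
Note: 0 ∈ A - A always (from a - a). The set is symmetric: if d ∈ A - A then -d ∈ A - A.
Enumerate nonzero differences d = a - a' with a > a' (then include -d):
Positive differences: {1, 2, 3, 4, 5, 6, 7, 8, 9, 10}
Full difference set: {0} ∪ (positive diffs) ∪ (negative diffs).
|A - A| = 1 + 2·10 = 21 (matches direct enumeration: 21).

|A - A| = 21


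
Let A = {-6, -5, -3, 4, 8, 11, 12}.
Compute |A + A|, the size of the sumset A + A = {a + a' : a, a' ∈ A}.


A + A = {a + a' : a, a' ∈ A}; |A| = 7.
General bounds: 2|A| - 1 ≤ |A + A| ≤ |A|(|A|+1)/2, i.e. 13 ≤ |A + A| ≤ 28.
Lower bound 2|A|-1 is attained iff A is an arithmetic progression.
Enumerate sums a + a' for a ≤ a' (symmetric, so this suffices):
a = -6: -6+-6=-12, -6+-5=-11, -6+-3=-9, -6+4=-2, -6+8=2, -6+11=5, -6+12=6
a = -5: -5+-5=-10, -5+-3=-8, -5+4=-1, -5+8=3, -5+11=6, -5+12=7
a = -3: -3+-3=-6, -3+4=1, -3+8=5, -3+11=8, -3+12=9
a = 4: 4+4=8, 4+8=12, 4+11=15, 4+12=16
a = 8: 8+8=16, 8+11=19, 8+12=20
a = 11: 11+11=22, 11+12=23
a = 12: 12+12=24
Distinct sums: {-12, -11, -10, -9, -8, -6, -2, -1, 1, 2, 3, 5, 6, 7, 8, 9, 12, 15, 16, 19, 20, 22, 23, 24}
|A + A| = 24

|A + A| = 24


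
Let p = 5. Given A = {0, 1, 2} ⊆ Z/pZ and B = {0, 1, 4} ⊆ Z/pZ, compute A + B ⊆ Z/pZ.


Work in Z/5Z: reduce every sum a + b modulo 5.
Enumerate all 9 pairs:
a = 0: 0+0=0, 0+1=1, 0+4=4
a = 1: 1+0=1, 1+1=2, 1+4=0
a = 2: 2+0=2, 2+1=3, 2+4=1
Distinct residues collected: {0, 1, 2, 3, 4}
|A + B| = 5 (out of 5 total residues).

A + B = {0, 1, 2, 3, 4}


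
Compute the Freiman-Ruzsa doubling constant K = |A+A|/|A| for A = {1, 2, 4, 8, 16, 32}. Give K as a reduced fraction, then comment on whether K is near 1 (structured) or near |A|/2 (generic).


|A| = 6.
Compute A + A by enumerating all 36 pairs.
A + A = {2, 3, 4, 5, 6, 8, 9, 10, 12, 16, 17, 18, 20, 24, 32, 33, 34, 36, 40, 48, 64}, so |A + A| = 21.
K = |A + A| / |A| = 21/6 = 7/2 ≈ 3.5000.
Reference: AP of size 6 gives K = 11/6 ≈ 1.8333; a fully generic set of size 6 gives K ≈ 3.5000.

|A| = 6, |A + A| = 21, K = 21/6 = 7/2.


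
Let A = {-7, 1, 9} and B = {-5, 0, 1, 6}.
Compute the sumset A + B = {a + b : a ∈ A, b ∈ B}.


A + B = {a + b : a ∈ A, b ∈ B}.
Enumerate all |A|·|B| = 3·4 = 12 pairs (a, b) and collect distinct sums.
a = -7: -7+-5=-12, -7+0=-7, -7+1=-6, -7+6=-1
a = 1: 1+-5=-4, 1+0=1, 1+1=2, 1+6=7
a = 9: 9+-5=4, 9+0=9, 9+1=10, 9+6=15
Collecting distinct sums: A + B = {-12, -7, -6, -4, -1, 1, 2, 4, 7, 9, 10, 15}
|A + B| = 12

A + B = {-12, -7, -6, -4, -1, 1, 2, 4, 7, 9, 10, 15}


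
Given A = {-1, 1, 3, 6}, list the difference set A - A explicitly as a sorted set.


A - A = {a - a' : a, a' ∈ A}.
Compute a - a' for each ordered pair (a, a'):
a = -1: -1--1=0, -1-1=-2, -1-3=-4, -1-6=-7
a = 1: 1--1=2, 1-1=0, 1-3=-2, 1-6=-5
a = 3: 3--1=4, 3-1=2, 3-3=0, 3-6=-3
a = 6: 6--1=7, 6-1=5, 6-3=3, 6-6=0
Collecting distinct values (and noting 0 appears from a-a):
A - A = {-7, -5, -4, -3, -2, 0, 2, 3, 4, 5, 7}
|A - A| = 11

A - A = {-7, -5, -4, -3, -2, 0, 2, 3, 4, 5, 7}


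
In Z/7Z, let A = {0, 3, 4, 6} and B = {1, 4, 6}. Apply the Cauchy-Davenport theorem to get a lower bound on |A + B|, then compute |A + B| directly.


Cauchy-Davenport: |A + B| ≥ min(p, |A| + |B| - 1) for A, B nonempty in Z/pZ.
|A| = 4, |B| = 3, p = 7.
CD lower bound = min(7, 4 + 3 - 1) = min(7, 6) = 6.
Compute A + B mod 7 directly:
a = 0: 0+1=1, 0+4=4, 0+6=6
a = 3: 3+1=4, 3+4=0, 3+6=2
a = 4: 4+1=5, 4+4=1, 4+6=3
a = 6: 6+1=0, 6+4=3, 6+6=5
A + B = {0, 1, 2, 3, 4, 5, 6}, so |A + B| = 7.
Verify: 7 ≥ 6? Yes ✓.

CD lower bound = 6, actual |A + B| = 7.
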